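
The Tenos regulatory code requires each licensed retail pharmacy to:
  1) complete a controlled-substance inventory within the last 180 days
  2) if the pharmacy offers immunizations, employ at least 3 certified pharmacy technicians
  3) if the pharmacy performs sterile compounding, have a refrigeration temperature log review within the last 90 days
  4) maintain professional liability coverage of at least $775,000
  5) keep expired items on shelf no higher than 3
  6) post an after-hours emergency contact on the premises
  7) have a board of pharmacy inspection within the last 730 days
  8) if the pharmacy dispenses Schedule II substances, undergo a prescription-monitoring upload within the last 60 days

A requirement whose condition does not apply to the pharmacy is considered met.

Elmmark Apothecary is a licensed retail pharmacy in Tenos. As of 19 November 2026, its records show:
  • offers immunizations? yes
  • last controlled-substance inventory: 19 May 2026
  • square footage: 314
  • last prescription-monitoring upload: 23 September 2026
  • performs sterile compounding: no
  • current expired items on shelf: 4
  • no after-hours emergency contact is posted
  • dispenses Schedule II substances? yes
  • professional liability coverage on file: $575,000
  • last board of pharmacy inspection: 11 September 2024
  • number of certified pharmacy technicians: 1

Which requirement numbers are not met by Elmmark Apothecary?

1, 2, 4, 5, 6, 7

1. controlled-substance inventory 184 days ago vs limit 180 → not met
2. condition 'offers immunizations' holds; certified pharmacy technicians 1 < 3 → not met
3. condition 'performs sterile compounding' does not hold → requirement n/a → met
4. professional liability coverage $575,000 < $775,000 → not met
5. expired items on shelf 4 > 3 → not met
6. after-hours emergency contact absent → not met
7. board of pharmacy inspection 799 days ago vs limit 730 → not met
8. condition 'dispenses Schedule II substances' holds; prescription-monitoring upload 57 days ago vs limit 60 → met
Not met: 1, 2, 4, 5, 6, 7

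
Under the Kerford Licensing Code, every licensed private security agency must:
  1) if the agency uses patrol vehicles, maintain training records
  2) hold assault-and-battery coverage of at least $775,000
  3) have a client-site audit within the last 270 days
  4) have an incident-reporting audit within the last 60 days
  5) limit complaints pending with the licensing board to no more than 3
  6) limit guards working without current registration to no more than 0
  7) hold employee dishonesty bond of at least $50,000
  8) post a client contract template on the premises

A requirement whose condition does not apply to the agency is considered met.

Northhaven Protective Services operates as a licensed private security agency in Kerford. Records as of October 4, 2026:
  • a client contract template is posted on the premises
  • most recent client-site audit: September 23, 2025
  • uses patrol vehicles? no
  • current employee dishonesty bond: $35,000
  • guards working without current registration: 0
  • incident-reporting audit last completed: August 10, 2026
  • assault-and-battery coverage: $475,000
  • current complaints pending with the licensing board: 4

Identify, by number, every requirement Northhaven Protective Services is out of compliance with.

2, 3, 5, 7

1. condition 'uses patrol vehicles' does not hold → requirement n/a → met
2. assault-and-battery coverage $475,000 < $775,000 → not met
3. client-site audit 376 days ago vs limit 270 → not met
4. incident-reporting audit 55 days ago vs limit 60 → met
5. complaints pending with the licensing board 4 > 3 → not met
6. guards working without current registration 0 ≤ 0 → met
7. employee dishonesty bond $35,000 < $50,000 → not met
8. client contract template present → met
Not met: 2, 3, 5, 7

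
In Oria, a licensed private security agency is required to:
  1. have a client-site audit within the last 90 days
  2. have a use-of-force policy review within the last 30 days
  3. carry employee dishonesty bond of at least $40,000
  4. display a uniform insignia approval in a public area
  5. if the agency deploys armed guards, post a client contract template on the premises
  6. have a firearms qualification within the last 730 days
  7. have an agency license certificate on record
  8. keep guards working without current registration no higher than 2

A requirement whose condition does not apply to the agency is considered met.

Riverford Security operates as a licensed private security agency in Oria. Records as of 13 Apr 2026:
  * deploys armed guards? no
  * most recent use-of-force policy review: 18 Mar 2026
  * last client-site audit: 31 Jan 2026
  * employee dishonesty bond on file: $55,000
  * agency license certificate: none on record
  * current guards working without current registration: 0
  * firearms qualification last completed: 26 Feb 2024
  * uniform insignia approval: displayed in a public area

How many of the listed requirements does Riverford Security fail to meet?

2

1. client-site audit 72 days ago vs limit 90 → met
2. use-of-force policy review 26 days ago vs limit 30 → met
3. employee dishonesty bond $55,000 ≥ $40,000 → met
4. uniform insignia approval present → met
5. condition 'deploys armed guards' does not hold → requirement n/a → met
6. firearms qualification 777 days ago vs limit 730 → not met
7. agency license certificate absent → not met
8. guards working without current registration 0 ≤ 2 → met
Not met: 2 of 8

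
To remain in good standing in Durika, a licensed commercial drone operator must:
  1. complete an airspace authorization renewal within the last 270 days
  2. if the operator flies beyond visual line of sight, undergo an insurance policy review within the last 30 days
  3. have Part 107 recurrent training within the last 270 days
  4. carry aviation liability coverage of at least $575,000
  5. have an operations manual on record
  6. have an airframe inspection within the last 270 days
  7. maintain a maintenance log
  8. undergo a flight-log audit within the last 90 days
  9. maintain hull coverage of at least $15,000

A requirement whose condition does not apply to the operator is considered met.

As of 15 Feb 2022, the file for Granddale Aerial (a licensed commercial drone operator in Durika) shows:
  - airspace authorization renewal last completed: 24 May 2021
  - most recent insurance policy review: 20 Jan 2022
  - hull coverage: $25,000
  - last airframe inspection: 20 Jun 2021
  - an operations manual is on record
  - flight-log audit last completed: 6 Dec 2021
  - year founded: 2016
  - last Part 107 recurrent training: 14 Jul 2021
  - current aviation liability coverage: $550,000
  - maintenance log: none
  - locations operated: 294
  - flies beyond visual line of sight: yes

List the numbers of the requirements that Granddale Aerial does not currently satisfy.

4, 7

1. airspace authorization renewal 267 days ago vs limit 270 → met
2. condition 'flies beyond visual line of sight' holds; insurance policy review 26 days ago vs limit 30 → met
3. Part 107 recurrent training 216 days ago vs limit 270 → met
4. aviation liability coverage $550,000 < $575,000 → not met
5. operations manual present → met
6. airframe inspection 240 days ago vs limit 270 → met
7. maintenance log absent → not met
8. flight-log audit 71 days ago vs limit 90 → met
9. hull coverage $25,000 ≥ $15,000 → met
Not met: 4, 7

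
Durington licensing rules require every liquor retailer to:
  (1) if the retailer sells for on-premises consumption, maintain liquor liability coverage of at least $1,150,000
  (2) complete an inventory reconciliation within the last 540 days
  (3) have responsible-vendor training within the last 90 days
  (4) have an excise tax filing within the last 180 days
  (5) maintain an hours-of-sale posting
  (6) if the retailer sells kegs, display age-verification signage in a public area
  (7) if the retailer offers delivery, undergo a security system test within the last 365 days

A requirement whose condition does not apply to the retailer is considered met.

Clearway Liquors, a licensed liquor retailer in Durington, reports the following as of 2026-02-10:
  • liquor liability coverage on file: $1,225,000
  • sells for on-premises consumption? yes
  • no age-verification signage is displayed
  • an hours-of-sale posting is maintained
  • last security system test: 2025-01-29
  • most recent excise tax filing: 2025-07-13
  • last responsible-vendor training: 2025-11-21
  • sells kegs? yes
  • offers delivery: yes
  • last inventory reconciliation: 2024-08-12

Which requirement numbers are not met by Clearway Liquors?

2, 4, 6, 7

1. condition 'sells for on-premises consumption' holds; liquor liability coverage $1,225,000 ≥ $1,150,000 → met
2. inventory reconciliation 547 days ago vs limit 540 → not met
3. responsible-vendor training 81 days ago vs limit 90 → met
4. excise tax filing 212 days ago vs limit 180 → not met
5. hours-of-sale posting present → met
6. condition 'sells kegs' holds; age-verification signage absent → not met
7. condition 'offers delivery' holds; security system test 377 days ago vs limit 365 → not met
Not met: 2, 4, 6, 7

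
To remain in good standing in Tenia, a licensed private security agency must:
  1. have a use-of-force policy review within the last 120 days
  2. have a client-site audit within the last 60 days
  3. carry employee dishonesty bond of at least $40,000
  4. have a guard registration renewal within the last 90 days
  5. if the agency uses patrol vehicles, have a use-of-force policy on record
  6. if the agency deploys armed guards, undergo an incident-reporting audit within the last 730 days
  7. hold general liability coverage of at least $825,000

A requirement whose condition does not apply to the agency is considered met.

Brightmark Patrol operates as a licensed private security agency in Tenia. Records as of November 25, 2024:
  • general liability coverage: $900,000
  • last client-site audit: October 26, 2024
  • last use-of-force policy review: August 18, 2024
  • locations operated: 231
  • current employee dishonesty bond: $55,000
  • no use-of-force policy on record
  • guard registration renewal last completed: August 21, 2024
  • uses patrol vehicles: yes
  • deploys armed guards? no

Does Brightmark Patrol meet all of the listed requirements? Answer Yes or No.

No

1. use-of-force policy review 99 days ago vs limit 120 → met
2. client-site audit 30 days ago vs limit 60 → met
3. employee dishonesty bond $55,000 ≥ $40,000 → met
4. guard registration renewal 96 days ago vs limit 90 → not met
5. condition 'uses patrol vehicles' holds; use-of-force policy absent → not met
6. condition 'deploys armed guards' does not hold → requirement n/a → met
7. general liability coverage $900,000 ≥ $825,000 → met
Not met: 4, 5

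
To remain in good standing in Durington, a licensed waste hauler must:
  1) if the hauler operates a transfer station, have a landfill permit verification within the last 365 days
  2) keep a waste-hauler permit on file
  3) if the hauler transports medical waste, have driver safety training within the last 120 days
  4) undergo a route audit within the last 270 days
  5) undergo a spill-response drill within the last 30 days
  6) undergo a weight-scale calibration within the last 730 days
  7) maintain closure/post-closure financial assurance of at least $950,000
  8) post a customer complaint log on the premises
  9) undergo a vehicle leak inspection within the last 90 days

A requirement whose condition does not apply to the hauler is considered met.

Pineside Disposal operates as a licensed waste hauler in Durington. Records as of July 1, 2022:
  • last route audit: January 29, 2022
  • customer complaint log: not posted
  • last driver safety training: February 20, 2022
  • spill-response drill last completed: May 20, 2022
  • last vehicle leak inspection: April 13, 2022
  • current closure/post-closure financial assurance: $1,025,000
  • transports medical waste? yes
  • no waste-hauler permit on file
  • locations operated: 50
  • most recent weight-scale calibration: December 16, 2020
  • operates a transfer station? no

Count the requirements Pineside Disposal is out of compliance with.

4

1. condition 'operates a transfer station' does not hold → requirement n/a → met
2. waste-hauler permit absent → not met
3. condition 'transports medical waste' holds; driver safety training 131 days ago vs limit 120 → not met
4. route audit 153 days ago vs limit 270 → met
5. spill-response drill 42 days ago vs limit 30 → not met
6. weight-scale calibration 562 days ago vs limit 730 → met
7. closure/post-closure financial assurance $1,025,000 ≥ $950,000 → met
8. customer complaint log absent → not met
9. vehicle leak inspection 79 days ago vs limit 90 → met
Not met: 4 of 9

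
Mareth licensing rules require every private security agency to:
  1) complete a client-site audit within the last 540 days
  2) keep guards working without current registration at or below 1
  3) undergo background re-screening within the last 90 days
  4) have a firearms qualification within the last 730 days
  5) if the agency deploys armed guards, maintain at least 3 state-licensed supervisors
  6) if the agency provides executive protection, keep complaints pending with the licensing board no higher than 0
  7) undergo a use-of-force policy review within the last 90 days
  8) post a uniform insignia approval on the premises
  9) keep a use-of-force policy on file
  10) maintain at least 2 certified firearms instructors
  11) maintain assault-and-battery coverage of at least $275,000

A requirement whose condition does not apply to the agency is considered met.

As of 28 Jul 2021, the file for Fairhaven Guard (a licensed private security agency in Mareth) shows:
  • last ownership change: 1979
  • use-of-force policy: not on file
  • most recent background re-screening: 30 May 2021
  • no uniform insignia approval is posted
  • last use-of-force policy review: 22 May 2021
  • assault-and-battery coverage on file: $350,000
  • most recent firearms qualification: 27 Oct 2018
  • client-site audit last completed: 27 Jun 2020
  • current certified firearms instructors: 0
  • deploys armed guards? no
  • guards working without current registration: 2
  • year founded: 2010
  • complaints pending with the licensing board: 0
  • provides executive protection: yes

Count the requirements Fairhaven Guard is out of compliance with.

5

1. client-site audit 396 days ago vs limit 540 → met
2. guards working without current registration 2 > 1 → not met
3. background re-screening 59 days ago vs limit 90 → met
4. firearms qualification 1005 days ago vs limit 730 → not met
5. condition 'deploys armed guards' does not hold → requirement n/a → met
6. condition 'provides executive protection' holds; complaints pending with the licensing board 0 ≤ 0 → met
7. use-of-force policy review 67 days ago vs limit 90 → met
8. uniform insignia approval absent → not met
9. use-of-force policy absent → not met
10. certified firearms instructors 0 < 2 → not met
11. assault-and-battery coverage $350,000 ≥ $275,000 → met
Not met: 5 of 11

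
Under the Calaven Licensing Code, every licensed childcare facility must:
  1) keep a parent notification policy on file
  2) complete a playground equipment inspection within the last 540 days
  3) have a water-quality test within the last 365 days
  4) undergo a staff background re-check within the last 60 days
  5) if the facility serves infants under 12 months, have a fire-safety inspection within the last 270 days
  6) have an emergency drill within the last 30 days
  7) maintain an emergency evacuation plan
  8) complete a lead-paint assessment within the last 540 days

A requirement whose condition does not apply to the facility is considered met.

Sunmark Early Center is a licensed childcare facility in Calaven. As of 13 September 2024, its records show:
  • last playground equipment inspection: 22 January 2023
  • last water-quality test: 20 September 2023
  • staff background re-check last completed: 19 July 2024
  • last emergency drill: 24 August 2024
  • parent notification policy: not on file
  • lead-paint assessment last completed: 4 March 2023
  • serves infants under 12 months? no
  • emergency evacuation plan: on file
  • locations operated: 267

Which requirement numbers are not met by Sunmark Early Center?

1, 2, 8

1. parent notification policy absent → not met
2. playground equipment inspection 600 days ago vs limit 540 → not met
3. water-quality test 359 days ago vs limit 365 → met
4. staff background re-check 56 days ago vs limit 60 → met
5. condition 'serves infants under 12 months' does not hold → requirement n/a → met
6. emergency drill 20 days ago vs limit 30 → met
7. emergency evacuation plan present → met
8. lead-paint assessment 559 days ago vs limit 540 → not met
Not met: 1, 2, 8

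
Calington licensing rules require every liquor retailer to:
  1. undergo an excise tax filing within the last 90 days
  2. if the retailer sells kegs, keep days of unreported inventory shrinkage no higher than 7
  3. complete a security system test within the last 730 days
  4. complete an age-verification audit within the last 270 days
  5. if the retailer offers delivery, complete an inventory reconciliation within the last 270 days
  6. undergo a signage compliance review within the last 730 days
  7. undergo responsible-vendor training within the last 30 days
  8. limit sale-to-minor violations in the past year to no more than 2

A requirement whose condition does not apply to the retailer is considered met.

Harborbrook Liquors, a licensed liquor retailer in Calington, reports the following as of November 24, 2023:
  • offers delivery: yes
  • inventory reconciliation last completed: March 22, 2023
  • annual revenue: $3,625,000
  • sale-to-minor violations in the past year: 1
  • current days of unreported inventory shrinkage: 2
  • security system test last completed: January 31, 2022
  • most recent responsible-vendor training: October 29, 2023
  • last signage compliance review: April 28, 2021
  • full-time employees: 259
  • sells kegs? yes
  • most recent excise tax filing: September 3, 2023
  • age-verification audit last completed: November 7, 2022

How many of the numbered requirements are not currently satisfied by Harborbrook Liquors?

1. excise tax filing 82 days ago vs limit 90 → met
2. condition 'sells kegs' holds; days of unreported inventory shrinkage 2 ≤ 7 → met
3. security system test 662 days ago vs limit 730 → met
4. age-verification audit 382 days ago vs limit 270 → not met
5. condition 'offers delivery' holds; inventory reconciliation 247 days ago vs limit 270 → met
6. signage compliance review 940 days ago vs limit 730 → not met
7. responsible-vendor training 26 days ago vs limit 30 → met
8. sale-to-minor violations in the past year 1 ≤ 2 → met
Not met: 2 of 8

2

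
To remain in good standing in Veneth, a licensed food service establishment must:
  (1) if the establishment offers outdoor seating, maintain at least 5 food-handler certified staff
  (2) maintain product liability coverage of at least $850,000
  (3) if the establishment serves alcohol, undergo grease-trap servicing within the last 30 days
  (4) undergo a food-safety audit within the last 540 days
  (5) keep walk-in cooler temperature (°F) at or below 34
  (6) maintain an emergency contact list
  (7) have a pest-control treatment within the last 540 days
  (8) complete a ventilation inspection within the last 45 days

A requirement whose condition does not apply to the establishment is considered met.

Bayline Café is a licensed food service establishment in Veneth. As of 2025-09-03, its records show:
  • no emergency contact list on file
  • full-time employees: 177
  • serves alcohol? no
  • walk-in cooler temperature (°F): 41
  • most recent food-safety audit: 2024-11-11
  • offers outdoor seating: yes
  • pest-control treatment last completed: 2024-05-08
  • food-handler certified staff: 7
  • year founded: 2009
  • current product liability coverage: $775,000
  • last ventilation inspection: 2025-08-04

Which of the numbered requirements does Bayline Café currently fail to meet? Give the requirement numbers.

1. condition 'offers outdoor seating' holds; food-handler certified staff 7 ≥ 5 → met
2. product liability coverage $775,000 < $850,000 → not met
3. condition 'serves alcohol' does not hold → requirement n/a → met
4. food-safety audit 296 days ago vs limit 540 → met
5. walk-in cooler temperature (°F) 41 > 34 → not met
6. emergency contact list absent → not met
7. pest-control treatment 483 days ago vs limit 540 → met
8. ventilation inspection 30 days ago vs limit 45 → met
Not met: 2, 5, 6

2, 5, 6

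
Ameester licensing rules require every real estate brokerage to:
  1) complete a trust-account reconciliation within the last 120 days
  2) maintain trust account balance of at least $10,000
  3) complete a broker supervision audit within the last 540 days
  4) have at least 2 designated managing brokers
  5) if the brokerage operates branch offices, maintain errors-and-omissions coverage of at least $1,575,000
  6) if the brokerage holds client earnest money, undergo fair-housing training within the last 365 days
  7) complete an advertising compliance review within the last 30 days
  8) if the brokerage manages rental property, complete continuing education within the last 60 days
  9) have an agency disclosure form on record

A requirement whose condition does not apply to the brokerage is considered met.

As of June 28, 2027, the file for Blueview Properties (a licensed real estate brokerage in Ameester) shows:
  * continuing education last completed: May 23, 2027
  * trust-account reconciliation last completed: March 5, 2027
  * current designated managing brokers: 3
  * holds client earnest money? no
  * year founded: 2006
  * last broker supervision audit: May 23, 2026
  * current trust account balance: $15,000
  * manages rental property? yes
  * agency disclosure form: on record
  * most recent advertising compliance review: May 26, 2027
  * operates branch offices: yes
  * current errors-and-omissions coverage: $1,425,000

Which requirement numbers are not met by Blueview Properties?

1. trust-account reconciliation 115 days ago vs limit 120 → met
2. trust account balance $15,000 ≥ $10,000 → met
3. broker supervision audit 401 days ago vs limit 540 → met
4. designated managing brokers 3 ≥ 2 → met
5. condition 'operates branch offices' holds; errors-and-omissions coverage $1,425,000 < $1,575,000 → not met
6. condition 'holds client earnest money' does not hold → requirement n/a → met
7. advertising compliance review 33 days ago vs limit 30 → not met
8. condition 'manages rental property' holds; continuing education 36 days ago vs limit 60 → met
9. agency disclosure form present → met
Not met: 5, 7

5, 7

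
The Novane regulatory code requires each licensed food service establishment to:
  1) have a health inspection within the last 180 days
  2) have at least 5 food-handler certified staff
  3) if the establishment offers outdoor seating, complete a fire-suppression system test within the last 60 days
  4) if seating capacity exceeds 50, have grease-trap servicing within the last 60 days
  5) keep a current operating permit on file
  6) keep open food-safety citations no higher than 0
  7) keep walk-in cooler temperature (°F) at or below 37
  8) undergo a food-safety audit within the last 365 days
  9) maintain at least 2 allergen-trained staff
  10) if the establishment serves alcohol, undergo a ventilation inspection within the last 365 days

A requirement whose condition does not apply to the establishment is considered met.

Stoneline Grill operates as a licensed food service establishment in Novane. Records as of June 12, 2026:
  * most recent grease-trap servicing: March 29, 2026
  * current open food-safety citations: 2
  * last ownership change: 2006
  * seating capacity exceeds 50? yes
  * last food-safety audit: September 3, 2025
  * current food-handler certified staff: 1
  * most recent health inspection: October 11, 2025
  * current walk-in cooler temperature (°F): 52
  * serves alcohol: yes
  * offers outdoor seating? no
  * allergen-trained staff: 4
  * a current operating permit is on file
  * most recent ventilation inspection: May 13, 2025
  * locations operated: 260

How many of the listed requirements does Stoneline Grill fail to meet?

6

1. health inspection 244 days ago vs limit 180 → not met
2. food-handler certified staff 1 < 5 → not met
3. condition 'offers outdoor seating' does not hold → requirement n/a → met
4. condition 'seating capacity exceeds 50' holds; grease-trap servicing 75 days ago vs limit 60 → not met
5. current operating permit present → met
6. open food-safety citations 2 > 0 → not met
7. walk-in cooler temperature (°F) 52 > 37 → not met
8. food-safety audit 282 days ago vs limit 365 → met
9. allergen-trained staff 4 ≥ 2 → met
10. condition 'serves alcohol' holds; ventilation inspection 395 days ago vs limit 365 → not met
Not met: 6 of 10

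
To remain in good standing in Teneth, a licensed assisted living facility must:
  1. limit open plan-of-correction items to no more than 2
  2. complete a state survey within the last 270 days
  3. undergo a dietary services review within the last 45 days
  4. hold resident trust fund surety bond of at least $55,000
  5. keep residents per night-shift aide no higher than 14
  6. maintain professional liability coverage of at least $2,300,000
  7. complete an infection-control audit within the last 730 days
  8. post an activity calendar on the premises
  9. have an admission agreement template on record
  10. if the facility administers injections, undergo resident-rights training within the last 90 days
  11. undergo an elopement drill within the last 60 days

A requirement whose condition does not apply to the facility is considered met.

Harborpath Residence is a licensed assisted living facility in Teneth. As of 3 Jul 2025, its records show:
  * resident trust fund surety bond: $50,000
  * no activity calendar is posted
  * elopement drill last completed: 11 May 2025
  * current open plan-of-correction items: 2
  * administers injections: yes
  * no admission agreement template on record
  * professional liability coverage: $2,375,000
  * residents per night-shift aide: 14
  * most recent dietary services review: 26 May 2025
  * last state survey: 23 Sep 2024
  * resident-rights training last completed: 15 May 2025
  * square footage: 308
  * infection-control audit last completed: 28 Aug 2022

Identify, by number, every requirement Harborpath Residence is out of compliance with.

2, 4, 7, 8, 9

1. open plan-of-correction items 2 ≤ 2 → met
2. state survey 283 days ago vs limit 270 → not met
3. dietary services review 38 days ago vs limit 45 → met
4. resident trust fund surety bond $50,000 < $55,000 → not met
5. residents per night-shift aide 14 ≤ 14 → met
6. professional liability coverage $2,375,000 ≥ $2,300,000 → met
7. infection-control audit 1040 days ago vs limit 730 → not met
8. activity calendar absent → not met
9. admission agreement template absent → not met
10. condition 'administers injections' holds; resident-rights training 49 days ago vs limit 90 → met
11. elopement drill 53 days ago vs limit 60 → met
Not met: 2, 4, 7, 8, 9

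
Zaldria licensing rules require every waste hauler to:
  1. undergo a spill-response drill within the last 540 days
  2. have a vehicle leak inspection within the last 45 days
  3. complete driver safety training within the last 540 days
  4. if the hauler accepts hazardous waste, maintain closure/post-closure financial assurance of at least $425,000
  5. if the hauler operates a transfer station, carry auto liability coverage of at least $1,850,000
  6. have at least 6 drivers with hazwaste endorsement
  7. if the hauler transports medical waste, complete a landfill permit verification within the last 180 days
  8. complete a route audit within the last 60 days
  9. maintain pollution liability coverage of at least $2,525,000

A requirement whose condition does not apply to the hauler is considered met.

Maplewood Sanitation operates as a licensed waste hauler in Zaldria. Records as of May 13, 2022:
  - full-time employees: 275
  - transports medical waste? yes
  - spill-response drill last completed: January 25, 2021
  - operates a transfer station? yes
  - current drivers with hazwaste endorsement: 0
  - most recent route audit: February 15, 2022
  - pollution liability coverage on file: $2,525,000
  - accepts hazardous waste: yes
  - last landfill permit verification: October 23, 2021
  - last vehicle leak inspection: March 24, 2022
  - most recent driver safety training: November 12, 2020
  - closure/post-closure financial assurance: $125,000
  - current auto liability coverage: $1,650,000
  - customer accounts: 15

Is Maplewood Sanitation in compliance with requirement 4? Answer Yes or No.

4. condition 'accepts hazardous waste' holds; closure/post-closure financial assurance $125,000 < $425,000 → not met

No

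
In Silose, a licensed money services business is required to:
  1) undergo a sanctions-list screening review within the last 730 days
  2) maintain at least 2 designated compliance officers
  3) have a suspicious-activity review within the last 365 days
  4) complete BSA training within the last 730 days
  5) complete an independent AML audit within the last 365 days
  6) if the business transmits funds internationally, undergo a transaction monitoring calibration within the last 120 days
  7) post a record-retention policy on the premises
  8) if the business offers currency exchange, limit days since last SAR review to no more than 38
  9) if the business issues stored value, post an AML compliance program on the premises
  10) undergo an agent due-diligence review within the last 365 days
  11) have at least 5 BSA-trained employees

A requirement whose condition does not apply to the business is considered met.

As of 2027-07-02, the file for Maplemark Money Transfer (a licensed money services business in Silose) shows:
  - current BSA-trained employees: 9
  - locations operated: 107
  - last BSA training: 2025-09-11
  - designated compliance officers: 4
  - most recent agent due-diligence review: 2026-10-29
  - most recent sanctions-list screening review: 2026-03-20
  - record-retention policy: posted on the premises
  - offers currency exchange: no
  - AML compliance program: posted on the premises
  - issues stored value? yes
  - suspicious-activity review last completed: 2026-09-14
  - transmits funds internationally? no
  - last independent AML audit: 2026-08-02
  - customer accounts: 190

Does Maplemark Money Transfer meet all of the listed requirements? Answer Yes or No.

Yes

1. sanctions-list screening review 469 days ago vs limit 730 → met
2. designated compliance officers 4 ≥ 2 → met
3. suspicious-activity review 291 days ago vs limit 365 → met
4. BSA training 659 days ago vs limit 730 → met
5. independent AML audit 334 days ago vs limit 365 → met
6. condition 'transmits funds internationally' does not hold → requirement n/a → met
7. record-retention policy present → met
8. condition 'offers currency exchange' does not hold → requirement n/a → met
9. condition 'issues stored value' holds; AML compliance program present → met
10. agent due-diligence review 246 days ago vs limit 365 → met
11. BSA-trained employees 9 ≥ 5 → met
All met.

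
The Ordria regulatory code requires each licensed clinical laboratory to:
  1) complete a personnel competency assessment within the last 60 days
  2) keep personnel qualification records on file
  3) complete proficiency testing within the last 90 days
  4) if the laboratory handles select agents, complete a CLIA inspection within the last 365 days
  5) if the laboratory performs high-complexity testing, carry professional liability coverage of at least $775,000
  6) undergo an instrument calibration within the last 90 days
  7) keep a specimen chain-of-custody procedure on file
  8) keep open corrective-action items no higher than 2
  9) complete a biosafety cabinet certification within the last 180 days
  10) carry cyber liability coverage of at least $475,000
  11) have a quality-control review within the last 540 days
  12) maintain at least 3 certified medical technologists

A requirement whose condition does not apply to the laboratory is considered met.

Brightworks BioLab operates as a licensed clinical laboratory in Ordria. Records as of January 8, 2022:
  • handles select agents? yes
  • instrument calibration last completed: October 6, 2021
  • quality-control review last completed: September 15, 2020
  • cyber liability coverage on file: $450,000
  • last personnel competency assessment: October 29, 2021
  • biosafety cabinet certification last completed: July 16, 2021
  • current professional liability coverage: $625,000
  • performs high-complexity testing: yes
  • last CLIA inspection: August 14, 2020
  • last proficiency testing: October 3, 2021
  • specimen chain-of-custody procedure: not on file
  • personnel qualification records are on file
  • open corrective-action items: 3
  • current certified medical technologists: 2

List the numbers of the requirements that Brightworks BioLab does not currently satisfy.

1, 3, 4, 5, 6, 7, 8, 10, 12

1. personnel competency assessment 71 days ago vs limit 60 → not met
2. personnel qualification records present → met
3. proficiency testing 97 days ago vs limit 90 → not met
4. condition 'handles select agents' holds; CLIA inspection 512 days ago vs limit 365 → not met
5. condition 'performs high-complexity testing' holds; professional liability coverage $625,000 < $775,000 → not met
6. instrument calibration 94 days ago vs limit 90 → not met
7. specimen chain-of-custody procedure absent → not met
8. open corrective-action items 3 > 2 → not met
9. biosafety cabinet certification 176 days ago vs limit 180 → met
10. cyber liability coverage $450,000 < $475,000 → not met
11. quality-control review 480 days ago vs limit 540 → met
12. certified medical technologists 2 < 3 → not met
Not met: 1, 3, 4, 5, 6, 7, 8, 10, 12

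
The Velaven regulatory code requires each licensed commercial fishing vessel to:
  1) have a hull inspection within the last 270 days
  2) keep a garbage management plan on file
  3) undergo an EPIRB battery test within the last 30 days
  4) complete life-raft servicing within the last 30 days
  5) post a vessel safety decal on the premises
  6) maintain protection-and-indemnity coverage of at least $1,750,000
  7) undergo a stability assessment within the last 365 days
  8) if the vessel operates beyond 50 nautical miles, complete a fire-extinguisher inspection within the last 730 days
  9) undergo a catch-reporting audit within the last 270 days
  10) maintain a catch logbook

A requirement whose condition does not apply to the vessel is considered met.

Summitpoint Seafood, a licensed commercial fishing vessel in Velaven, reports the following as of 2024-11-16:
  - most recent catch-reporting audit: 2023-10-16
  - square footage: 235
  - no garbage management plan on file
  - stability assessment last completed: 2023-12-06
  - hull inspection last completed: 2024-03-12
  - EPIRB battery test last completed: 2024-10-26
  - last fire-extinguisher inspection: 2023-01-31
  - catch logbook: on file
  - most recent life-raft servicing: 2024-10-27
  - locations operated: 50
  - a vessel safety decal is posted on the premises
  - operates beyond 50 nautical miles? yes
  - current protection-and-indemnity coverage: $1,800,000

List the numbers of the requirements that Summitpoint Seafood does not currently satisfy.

1. hull inspection 249 days ago vs limit 270 → met
2. garbage management plan absent → not met
3. EPIRB battery test 21 days ago vs limit 30 → met
4. life-raft servicing 20 days ago vs limit 30 → met
5. vessel safety decal present → met
6. protection-and-indemnity coverage $1,800,000 ≥ $1,750,000 → met
7. stability assessment 346 days ago vs limit 365 → met
8. condition 'operates beyond 50 nautical miles' holds; fire-extinguisher inspection 655 days ago vs limit 730 → met
9. catch-reporting audit 397 days ago vs limit 270 → not met
10. catch logbook present → met
Not met: 2, 9

2, 9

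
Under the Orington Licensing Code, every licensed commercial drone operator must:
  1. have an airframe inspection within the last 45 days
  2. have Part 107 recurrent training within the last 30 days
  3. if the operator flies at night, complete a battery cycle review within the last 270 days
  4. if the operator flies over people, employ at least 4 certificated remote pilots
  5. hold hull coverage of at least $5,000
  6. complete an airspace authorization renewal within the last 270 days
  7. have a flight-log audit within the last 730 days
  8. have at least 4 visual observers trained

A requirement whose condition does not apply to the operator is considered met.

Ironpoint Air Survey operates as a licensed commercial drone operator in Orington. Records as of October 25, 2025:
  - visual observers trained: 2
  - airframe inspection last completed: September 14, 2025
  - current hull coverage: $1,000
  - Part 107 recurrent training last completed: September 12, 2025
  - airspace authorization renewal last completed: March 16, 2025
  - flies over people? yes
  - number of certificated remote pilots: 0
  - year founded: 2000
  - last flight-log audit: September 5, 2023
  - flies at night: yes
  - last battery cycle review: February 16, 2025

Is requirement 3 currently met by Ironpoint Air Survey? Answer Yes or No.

3. condition 'flies at night' holds; battery cycle review 251 days ago vs limit 270 → met

Yes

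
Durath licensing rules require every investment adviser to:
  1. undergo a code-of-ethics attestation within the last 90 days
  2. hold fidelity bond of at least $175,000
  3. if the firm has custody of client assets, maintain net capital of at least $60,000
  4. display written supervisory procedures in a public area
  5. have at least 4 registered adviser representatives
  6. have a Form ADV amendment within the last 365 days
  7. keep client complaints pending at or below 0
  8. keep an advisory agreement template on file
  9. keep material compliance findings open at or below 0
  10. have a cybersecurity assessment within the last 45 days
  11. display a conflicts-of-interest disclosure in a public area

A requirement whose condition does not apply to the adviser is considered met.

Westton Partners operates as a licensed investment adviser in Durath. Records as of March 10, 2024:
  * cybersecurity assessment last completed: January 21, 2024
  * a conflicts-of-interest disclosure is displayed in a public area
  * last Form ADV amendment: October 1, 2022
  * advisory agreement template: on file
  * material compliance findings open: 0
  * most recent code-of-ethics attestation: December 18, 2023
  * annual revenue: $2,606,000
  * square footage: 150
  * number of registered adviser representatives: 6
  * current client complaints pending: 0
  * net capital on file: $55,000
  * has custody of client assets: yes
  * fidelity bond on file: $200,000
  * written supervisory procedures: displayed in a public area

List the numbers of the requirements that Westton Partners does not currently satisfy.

1. code-of-ethics attestation 83 days ago vs limit 90 → met
2. fidelity bond $200,000 ≥ $175,000 → met
3. condition 'has custody of client assets' holds; net capital $55,000 < $60,000 → not met
4. written supervisory procedures present → met
5. registered adviser representatives 6 ≥ 4 → met
6. Form ADV amendment 526 days ago vs limit 365 → not met
7. client complaints pending 0 ≤ 0 → met
8. advisory agreement template present → met
9. material compliance findings open 0 ≤ 0 → met
10. cybersecurity assessment 49 days ago vs limit 45 → not met
11. conflicts-of-interest disclosure present → met
Not met: 3, 6, 10

3, 6, 10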